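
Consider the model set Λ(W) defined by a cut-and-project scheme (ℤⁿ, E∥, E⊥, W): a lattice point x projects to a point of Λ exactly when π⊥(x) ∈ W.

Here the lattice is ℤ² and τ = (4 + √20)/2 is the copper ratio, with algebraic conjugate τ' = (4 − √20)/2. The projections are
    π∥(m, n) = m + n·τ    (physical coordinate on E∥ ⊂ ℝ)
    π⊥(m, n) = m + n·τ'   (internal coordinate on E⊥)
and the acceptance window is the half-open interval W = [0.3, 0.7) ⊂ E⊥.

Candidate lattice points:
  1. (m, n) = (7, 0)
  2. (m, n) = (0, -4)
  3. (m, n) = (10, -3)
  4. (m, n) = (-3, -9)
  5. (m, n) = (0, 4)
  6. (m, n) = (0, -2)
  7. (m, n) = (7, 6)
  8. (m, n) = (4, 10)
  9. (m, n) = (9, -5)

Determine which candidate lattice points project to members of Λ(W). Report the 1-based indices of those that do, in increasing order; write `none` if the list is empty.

Numerically τ ≈ 4.2361 and τ' = −1/τ ≈ -0.2361.
[1] lift (7,0): star map gives 7.0000; window check 0.3 ≤ 7.0000 < 0.7 is false → out
[2] lift (0,-4): star map gives 0.9443; window check 0.3 ≤ 0.9443 < 0.7 is false → out
[3] lift (10,-3): star map gives 10.7082; window check 0.3 ≤ 10.7082 < 0.7 is false → out
[4] lift (-3,-9): star map gives -0.8754; window check 0.3 ≤ -0.8754 < 0.7 is false → out
[5] lift (0,4): star map gives -0.9443; window check 0.3 ≤ -0.9443 < 0.7 is false → out
[6] lift (0,-2): star map gives 0.4721; window check 0.3 ≤ 0.4721 < 0.7 is true → IN Λ
[7] lift (7,6): star map gives 5.5836; window check 0.3 ≤ 5.5836 < 0.7 is false → out
[8] lift (4,10): star map gives 1.6393; window check 0.3 ≤ 1.6393 < 0.7 is false → out
[9] lift (9,-5): star map gives 10.1803; window check 0.3 ≤ 10.1803 < 0.7 is false → out

6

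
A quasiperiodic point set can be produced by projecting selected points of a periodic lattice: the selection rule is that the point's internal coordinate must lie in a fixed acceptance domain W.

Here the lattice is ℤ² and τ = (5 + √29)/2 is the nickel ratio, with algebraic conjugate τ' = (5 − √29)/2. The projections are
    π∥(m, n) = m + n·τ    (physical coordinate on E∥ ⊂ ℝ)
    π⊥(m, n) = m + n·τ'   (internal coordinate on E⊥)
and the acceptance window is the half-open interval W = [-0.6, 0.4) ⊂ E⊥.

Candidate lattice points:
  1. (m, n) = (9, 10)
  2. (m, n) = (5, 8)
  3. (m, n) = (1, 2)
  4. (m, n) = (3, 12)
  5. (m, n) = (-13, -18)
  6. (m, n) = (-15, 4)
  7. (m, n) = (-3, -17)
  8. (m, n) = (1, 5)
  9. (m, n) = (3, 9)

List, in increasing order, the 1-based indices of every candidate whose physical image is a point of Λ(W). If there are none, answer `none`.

Numerically τ ≈ 5.19258 and τ' = −1/τ ≈ -0.19258.
candidate 1: (m,n)=(9,10) → π∥ = 9+10·τ ≈ 60.92582, π⊥ = 9+10·τ' ≈ 7.07418 ∉ [-0.6, 0.4) ⇒ out
candidate 2: (m,n)=(5,8) → π∥ = 5+8·τ ≈ 46.54066, π⊥ = 5+8·τ' ≈ 3.45934 ∉ [-0.6, 0.4) ⇒ out
candidate 3: (m,n)=(1,2) → π∥ = 1+2·τ ≈ 11.38516, π⊥ = 1+2·τ' ≈ 0.61484 ∉ [-0.6, 0.4) ⇒ out
candidate 4: (m,n)=(3,12) → π∥ = 3+12·τ ≈ 65.31099, π⊥ = 3+12·τ' ≈ 0.68901 ∉ [-0.6, 0.4) ⇒ out
candidate 5: (m,n)=(-13,-18) → π∥ = -13-18·τ ≈ -106.46648, π⊥ = -13-18·τ' ≈ -9.53352 ∉ [-0.6, 0.4) ⇒ out
candidate 6: (m,n)=(-15,4) → π∥ = -15+4·τ ≈ 5.77033, π⊥ = -15+4·τ' ≈ -15.77033 ∉ [-0.6, 0.4) ⇒ out
candidate 7: (m,n)=(-3,-17) → π∥ = -3-17·τ ≈ -91.27390, π⊥ = -3-17·τ' ≈ 0.27390 ∈ [-0.6, 0.4) ⇒ IN Λ
candidate 8: (m,n)=(1,5) → π∥ = 1+5·τ ≈ 26.96291, π⊥ = 1+5·τ' ≈ 0.03709 ∈ [-0.6, 0.4) ⇒ IN Λ
candidate 9: (m,n)=(3,9) → π∥ = 3+9·τ ≈ 49.73324, π⊥ = 3+9·τ' ≈ 1.26676 ∉ [-0.6, 0.4) ⇒ out

7, 8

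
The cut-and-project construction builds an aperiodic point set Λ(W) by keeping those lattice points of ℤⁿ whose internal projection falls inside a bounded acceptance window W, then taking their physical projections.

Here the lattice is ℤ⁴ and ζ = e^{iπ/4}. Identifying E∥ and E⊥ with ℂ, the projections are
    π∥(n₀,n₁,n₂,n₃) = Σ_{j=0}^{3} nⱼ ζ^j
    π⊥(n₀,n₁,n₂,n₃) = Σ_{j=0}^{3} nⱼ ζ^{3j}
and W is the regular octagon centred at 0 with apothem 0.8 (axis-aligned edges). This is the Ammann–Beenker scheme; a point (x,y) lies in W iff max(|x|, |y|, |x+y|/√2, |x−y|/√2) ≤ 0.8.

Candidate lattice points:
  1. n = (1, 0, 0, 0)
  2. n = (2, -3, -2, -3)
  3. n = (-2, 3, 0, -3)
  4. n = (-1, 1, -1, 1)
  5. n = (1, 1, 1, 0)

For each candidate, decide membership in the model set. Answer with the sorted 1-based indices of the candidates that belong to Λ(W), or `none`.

With ζ = e^{iπ/4} the internal vectors are ζ^0,ζ^3,ζ^6,ζ^9.
candidate 1: n = (1, 0, 0, 0) → π⊥ ≈ (+1.000000, +0.000000); max(|x|,|y|,|x±y|/√2) = 1.000000 > 0.8 ⇒ ∉ W
candidate 2: n = (2, -3, -2, -3) → π⊥ ≈ (+2.000000, -2.242641); max(|x|,|y|,|x±y|/√2) = 3.000000 > 0.8 ⇒ ∉ W
candidate 3: n = (-2, 3, 0, -3) → π⊥ ≈ (-6.242641, +0.000000); max(|x|,|y|,|x±y|/√2) = 6.242641 > 0.8 ⇒ ∉ W
candidate 4: n = (-1, 1, -1, 1) → π⊥ ≈ (-1.000000, +2.414214); max(|x|,|y|,|x±y|/√2) = 2.414214 > 0.8 ⇒ ∉ W
candidate 5: n = (1, 1, 1, 0) → π⊥ ≈ (+0.292893, -0.292893); max(|x|,|y|,|x±y|/√2) = 0.414214 ≤ 0.8 ⇒ ∈ W

5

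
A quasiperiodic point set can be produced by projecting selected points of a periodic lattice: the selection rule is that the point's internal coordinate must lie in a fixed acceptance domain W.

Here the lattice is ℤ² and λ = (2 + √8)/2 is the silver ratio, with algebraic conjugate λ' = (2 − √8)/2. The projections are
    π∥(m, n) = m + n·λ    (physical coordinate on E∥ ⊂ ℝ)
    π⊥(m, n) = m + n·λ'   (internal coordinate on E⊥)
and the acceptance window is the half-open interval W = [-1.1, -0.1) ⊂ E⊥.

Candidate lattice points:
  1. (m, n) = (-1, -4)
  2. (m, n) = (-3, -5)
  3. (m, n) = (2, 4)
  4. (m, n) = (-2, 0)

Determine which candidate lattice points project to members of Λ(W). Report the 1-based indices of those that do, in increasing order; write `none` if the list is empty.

Compute λ' = (2−√8)/2 = -0.41421, so π⊥(m,n) = m -0.41421·n.
candidate 1: (m,n)=(-1,-4) → π∥ = -1-4·λ ≈ -10.65685, π⊥ = -1-4·λ' ≈ 0.65685 ∉ [-1.1, -0.1) ⇒ out
candidate 2: (m,n)=(-3,-5) → π∥ = -3-5·λ ≈ -15.07107, π⊥ = -3-5·λ' ≈ -0.92893 ∈ [-1.1, -0.1) ⇒ IN Λ
candidate 3: (m,n)=(2,4) → π∥ = 2+4·λ ≈ 11.65685, π⊥ = 2+4·λ' ≈ 0.34315 ∉ [-1.1, -0.1) ⇒ out
candidate 4: (m,n)=(-2,0) → π∥ = -2+0·λ ≈ -2.00000, π⊥ = -2+0·λ' ≈ -2.00000 ∉ [-1.1, -0.1) ⇒ out

2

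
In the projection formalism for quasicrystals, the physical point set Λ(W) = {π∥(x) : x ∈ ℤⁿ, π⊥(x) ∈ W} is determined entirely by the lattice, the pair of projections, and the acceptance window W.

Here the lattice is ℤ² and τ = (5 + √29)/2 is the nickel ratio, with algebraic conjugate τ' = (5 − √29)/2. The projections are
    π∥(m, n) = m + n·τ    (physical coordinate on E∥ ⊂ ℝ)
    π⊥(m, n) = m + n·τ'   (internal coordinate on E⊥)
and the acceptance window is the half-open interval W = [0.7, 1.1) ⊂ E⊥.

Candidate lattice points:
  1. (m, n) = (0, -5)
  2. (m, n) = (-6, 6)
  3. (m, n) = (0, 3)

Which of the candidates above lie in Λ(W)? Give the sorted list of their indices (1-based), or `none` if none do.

τ' = (5−√29)/2 ≈ -0.19258.
[1] lift (0,-5): star map gives 0.96291; window check 0.7 ≤ 0.96291 < 1.1 is true → IN Λ
[2] lift (-6,6): star map gives -7.15549; window check 0.7 ≤ -7.15549 < 1.1 is false → out
[3] lift (0,3): star map gives -0.57775; window check 0.7 ≤ -0.57775 < 1.1 is false → out

1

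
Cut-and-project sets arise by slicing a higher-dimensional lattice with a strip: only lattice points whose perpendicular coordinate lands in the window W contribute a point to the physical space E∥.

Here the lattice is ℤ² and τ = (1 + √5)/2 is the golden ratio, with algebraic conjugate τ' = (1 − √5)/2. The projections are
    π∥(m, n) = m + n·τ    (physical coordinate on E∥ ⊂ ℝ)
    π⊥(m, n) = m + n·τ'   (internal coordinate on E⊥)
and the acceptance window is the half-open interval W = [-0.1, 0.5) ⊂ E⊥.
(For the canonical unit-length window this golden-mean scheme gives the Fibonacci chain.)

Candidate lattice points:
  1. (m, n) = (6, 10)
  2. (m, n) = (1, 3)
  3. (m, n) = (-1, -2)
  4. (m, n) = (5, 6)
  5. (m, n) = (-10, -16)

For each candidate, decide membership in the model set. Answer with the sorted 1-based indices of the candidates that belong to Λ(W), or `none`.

3

Compute τ' = (1−√5)/2 = -0.618034, so π⊥(m,n) = m -0.618034·n.
[1] lift (6,10): star map gives -0.180340; window check -0.1 ≤ -0.180340 < 0.5 is false → out
[2] lift (1,3): star map gives -0.854102; window check -0.1 ≤ -0.854102 < 0.5 is false → out
[3] lift (-1,-2): star map gives 0.236068; window check -0.1 ≤ 0.236068 < 0.5 is true → IN Λ
[4] lift (5,6): star map gives 1.291796; window check -0.1 ≤ 1.291796 < 0.5 is false → out
[5] lift (-10,-16): star map gives -0.111456; window check -0.1 ≤ -0.111456 < 0.5 is false → out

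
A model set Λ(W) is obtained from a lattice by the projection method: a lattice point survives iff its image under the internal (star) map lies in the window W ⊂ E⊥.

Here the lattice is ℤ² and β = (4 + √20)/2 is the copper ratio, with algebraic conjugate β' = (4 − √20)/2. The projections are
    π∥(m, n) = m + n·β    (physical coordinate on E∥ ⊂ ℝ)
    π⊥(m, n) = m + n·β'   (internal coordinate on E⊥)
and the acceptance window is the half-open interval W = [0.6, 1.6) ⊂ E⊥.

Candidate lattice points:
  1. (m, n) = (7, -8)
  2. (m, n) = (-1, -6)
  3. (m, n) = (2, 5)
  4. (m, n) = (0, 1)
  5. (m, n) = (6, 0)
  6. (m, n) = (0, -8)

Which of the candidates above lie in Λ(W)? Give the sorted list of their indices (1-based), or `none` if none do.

Compute β' = (4−√20)/2 = -0.23607, so π⊥(m,n) = m -0.23607·n.
#1 (7,-8): internal coord 7 + (-8)·β' = +8.88854; +8.88854 ∉ [0.6, 1.6) → out
#2 (-1,-6): internal coord -1 + (-6)·β' = +0.41641; +0.41641 ∉ [0.6, 1.6) → out
#3 (2,5): internal coord 2 + (5)·β' = +0.81966; +0.81966 ∈ [0.6, 1.6) → IN Λ
#4 (0,1): internal coord 0 + (1)·β' = -0.23607; -0.23607 ∉ [0.6, 1.6) → out
#5 (6,0): internal coord 6 + (0)·β' = +6.00000; +6.00000 ∉ [0.6, 1.6) → out
#6 (0,-8): internal coord 0 + (-8)·β' = +1.88854; +1.88854 ∉ [0.6, 1.6) → out

3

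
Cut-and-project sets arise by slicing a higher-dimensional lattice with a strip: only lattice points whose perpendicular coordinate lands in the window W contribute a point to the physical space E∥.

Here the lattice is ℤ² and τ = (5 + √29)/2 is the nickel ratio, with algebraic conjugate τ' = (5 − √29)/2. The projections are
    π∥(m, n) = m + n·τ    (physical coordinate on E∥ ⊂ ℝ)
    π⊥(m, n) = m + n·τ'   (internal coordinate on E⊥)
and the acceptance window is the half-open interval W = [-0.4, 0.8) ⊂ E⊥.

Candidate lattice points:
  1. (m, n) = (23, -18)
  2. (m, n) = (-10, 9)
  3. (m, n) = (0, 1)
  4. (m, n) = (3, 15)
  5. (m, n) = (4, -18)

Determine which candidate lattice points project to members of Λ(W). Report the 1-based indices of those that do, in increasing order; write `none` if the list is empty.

3, 4

Numerically τ ≈ 5.19258 and τ' = −1/τ ≈ -0.19258.
candidate 1: (m,n)=(23,-18) → π∥ = 23-18·τ ≈ -70.46648, π⊥ = 23-18·τ' ≈ 26.46648 ∉ [-0.4, 0.8) ⇒ out
candidate 2: (m,n)=(-10,9) → π∥ = -10+9·τ ≈ 36.73324, π⊥ = -10+9·τ' ≈ -11.73324 ∉ [-0.4, 0.8) ⇒ out
candidate 3: (m,n)=(0,1) → π∥ = 0+1·τ ≈ 5.19258, π⊥ = 0+1·τ' ≈ -0.19258 ∈ [-0.4, 0.8) ⇒ IN Λ
candidate 4: (m,n)=(3,15) → π∥ = 3+15·τ ≈ 80.88874, π⊥ = 3+15·τ' ≈ 0.11126 ∈ [-0.4, 0.8) ⇒ IN Λ
candidate 5: (m,n)=(4,-18) → π∥ = 4-18·τ ≈ -89.46648, π⊥ = 4-18·τ' ≈ 7.46648 ∉ [-0.4, 0.8) ⇒ out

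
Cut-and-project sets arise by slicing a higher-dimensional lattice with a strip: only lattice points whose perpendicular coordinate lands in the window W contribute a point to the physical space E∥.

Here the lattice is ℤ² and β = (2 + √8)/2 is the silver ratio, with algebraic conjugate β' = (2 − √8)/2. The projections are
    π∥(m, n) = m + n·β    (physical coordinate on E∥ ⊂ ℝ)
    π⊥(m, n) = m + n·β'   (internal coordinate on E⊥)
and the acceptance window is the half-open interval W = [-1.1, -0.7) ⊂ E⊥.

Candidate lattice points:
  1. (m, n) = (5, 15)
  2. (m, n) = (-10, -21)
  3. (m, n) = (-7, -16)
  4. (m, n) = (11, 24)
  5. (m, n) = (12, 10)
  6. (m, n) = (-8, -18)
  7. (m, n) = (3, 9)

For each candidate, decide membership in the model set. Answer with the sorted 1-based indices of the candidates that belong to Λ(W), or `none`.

7

β' = (2−√8)/2 ≈ -0.4142.
#1 (5,15): internal coord 5 + (15)·β' = -1.2132; -1.2132 ∉ [-1.1, -0.7) → out
#2 (-10,-21): internal coord -10 + (-21)·β' = -1.3015; -1.3015 ∉ [-1.1, -0.7) → out
#3 (-7,-16): internal coord -7 + (-16)·β' = -0.3726; -0.3726 ∉ [-1.1, -0.7) → out
#4 (11,24): internal coord 11 + (24)·β' = +1.0589; +1.0589 ∉ [-1.1, -0.7) → out
#5 (12,10): internal coord 12 + (10)·β' = +7.8579; +7.8579 ∉ [-1.1, -0.7) → out
#6 (-8,-18): internal coord -8 + (-18)·β' = -0.5442; -0.5442 ∉ [-1.1, -0.7) → out
#7 (3,9): internal coord 3 + (9)·β' = -0.7279; -0.7279 ∈ [-1.1, -0.7) → IN Λ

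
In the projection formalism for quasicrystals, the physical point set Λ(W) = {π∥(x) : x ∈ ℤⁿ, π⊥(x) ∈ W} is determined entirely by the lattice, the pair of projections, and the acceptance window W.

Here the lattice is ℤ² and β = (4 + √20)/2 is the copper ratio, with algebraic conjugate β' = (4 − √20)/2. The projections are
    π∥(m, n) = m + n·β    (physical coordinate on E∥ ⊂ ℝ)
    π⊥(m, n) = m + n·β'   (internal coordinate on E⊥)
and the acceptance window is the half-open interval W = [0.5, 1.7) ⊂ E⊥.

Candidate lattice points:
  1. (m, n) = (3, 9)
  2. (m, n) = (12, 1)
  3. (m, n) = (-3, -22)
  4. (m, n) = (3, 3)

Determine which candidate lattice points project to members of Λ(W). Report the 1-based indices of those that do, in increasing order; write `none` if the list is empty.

Numerically β ≈ 4.236068 and β' = −1/β ≈ -0.236068.
#1 (3,9): internal coord 3 + (9)·β' = +0.875388; +0.875388 ∈ [0.5, 1.7) → IN Λ
#2 (12,1): internal coord 12 + (1)·β' = +11.763932; +11.763932 ∉ [0.5, 1.7) → out
#3 (-3,-22): internal coord -3 + (-22)·β' = +2.193496; +2.193496 ∉ [0.5, 1.7) → out
#4 (3,3): internal coord 3 + (3)·β' = +2.291796; +2.291796 ∉ [0.5, 1.7) → out

1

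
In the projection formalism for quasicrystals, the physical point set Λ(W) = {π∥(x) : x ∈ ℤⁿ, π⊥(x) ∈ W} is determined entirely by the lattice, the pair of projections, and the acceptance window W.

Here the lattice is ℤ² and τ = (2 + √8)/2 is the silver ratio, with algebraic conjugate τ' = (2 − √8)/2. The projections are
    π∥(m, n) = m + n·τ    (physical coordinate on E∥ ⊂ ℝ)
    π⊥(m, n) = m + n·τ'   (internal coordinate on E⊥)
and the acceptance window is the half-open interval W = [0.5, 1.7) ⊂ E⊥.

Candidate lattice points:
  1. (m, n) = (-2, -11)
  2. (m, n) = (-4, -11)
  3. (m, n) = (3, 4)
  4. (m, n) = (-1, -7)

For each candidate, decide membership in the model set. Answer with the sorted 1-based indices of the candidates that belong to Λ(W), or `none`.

Numerically τ ≈ 2.4142 and τ' = −1/τ ≈ -0.4142.
candidate 1: (m,n)=(-2,-11) → π∥ = -2-11·τ ≈ -28.5563, π⊥ = -2-11·τ' ≈ 2.5563 ∉ [0.5, 1.7) ⇒ out
candidate 2: (m,n)=(-4,-11) → π∥ = -4-11·τ ≈ -30.5563, π⊥ = -4-11·τ' ≈ 0.5563 ∈ [0.5, 1.7) ⇒ IN Λ
candidate 3: (m,n)=(3,4) → π∥ = 3+4·τ ≈ 12.6569, π⊥ = 3+4·τ' ≈ 1.3431 ∈ [0.5, 1.7) ⇒ IN Λ
candidate 4: (m,n)=(-1,-7) → π∥ = -1-7·τ ≈ -17.8995, π⊥ = -1-7·τ' ≈ 1.8995 ∉ [0.5, 1.7) ⇒ out

2, 3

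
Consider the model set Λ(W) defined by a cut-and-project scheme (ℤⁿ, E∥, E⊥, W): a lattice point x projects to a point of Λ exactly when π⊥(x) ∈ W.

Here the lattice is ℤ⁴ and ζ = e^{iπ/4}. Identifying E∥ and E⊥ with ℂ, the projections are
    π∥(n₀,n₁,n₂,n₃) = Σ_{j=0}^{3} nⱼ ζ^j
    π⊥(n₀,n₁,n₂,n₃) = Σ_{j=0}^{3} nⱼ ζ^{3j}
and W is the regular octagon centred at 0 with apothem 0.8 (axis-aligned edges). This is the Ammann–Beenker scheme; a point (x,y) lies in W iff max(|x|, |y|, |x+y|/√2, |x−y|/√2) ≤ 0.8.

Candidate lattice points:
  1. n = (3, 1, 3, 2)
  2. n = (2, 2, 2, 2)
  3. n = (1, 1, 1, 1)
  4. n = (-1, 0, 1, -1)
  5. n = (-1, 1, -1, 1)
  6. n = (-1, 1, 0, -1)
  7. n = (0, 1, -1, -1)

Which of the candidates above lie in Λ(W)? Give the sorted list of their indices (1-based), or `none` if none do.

With ζ = e^{iπ/4} the internal vectors are ζ^0,ζ^3,ζ^6,ζ^9.
candidate 1: n = (3, 1, 3, 2) → π⊥ ≈ (+3.70711, -0.87868); max(|x|,|y|,|x±y|/√2) = 3.70711 > 0.8 ⇒ ∉ W
candidate 2: n = (2, 2, 2, 2) → π⊥ ≈ (+2.00000, +0.82843); max(|x|,|y|,|x±y|/√2) = 2.00000 > 0.8 ⇒ ∉ W
candidate 3: n = (1, 1, 1, 1) → π⊥ ≈ (+1.00000, +0.41421); max(|x|,|y|,|x±y|/√2) = 1.00000 > 0.8 ⇒ ∉ W
candidate 4: n = (-1, 0, 1, -1) → π⊥ ≈ (-1.70711, -1.70711); max(|x|,|y|,|x±y|/√2) = 2.41421 > 0.8 ⇒ ∉ W
candidate 5: n = (-1, 1, -1, 1) → π⊥ ≈ (-1.00000, +2.41421); max(|x|,|y|,|x±y|/√2) = 2.41421 > 0.8 ⇒ ∉ W
candidate 6: n = (-1, 1, 0, -1) → π⊥ ≈ (-2.41421, +0.00000); max(|x|,|y|,|x±y|/√2) = 2.41421 > 0.8 ⇒ ∉ W
candidate 7: n = (0, 1, -1, -1) → π⊥ ≈ (-1.41421, +1.00000); max(|x|,|y|,|x±y|/√2) = 1.70711 > 0.8 ⇒ ∉ W

none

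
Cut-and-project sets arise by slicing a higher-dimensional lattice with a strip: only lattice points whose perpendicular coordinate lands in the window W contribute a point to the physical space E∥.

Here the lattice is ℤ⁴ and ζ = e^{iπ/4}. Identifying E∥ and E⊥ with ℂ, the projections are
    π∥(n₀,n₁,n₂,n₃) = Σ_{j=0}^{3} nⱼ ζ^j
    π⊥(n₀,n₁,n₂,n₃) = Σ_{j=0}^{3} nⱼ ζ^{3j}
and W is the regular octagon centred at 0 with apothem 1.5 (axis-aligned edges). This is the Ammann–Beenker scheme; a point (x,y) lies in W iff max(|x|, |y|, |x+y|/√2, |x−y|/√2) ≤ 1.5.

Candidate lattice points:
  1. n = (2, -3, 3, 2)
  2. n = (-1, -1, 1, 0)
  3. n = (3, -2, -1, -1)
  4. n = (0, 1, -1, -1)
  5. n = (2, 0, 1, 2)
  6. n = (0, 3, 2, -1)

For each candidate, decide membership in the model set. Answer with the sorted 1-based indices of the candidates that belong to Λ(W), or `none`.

none

π⊥(n) = n₀ + n₁ζ³ + n₂ζ⁶ + n₃ζ⁹ where ζ = e^{iπ/4}.
candidate 1: n = (2, -3, 3, 2) → π⊥ ≈ (+5.535534, -3.707107); max(|x|,|y|,|x±y|/√2) = 6.535534 > 1.5 ⇒ ∉ W
candidate 2: n = (-1, -1, 1, 0) → π⊥ ≈ (-0.292893, -1.707107); max(|x|,|y|,|x±y|/√2) = 1.707107 > 1.5 ⇒ ∉ W
candidate 3: n = (3, -2, -1, -1) → π⊥ ≈ (+3.707107, -1.121320); max(|x|,|y|,|x±y|/√2) = 3.707107 > 1.5 ⇒ ∉ W
candidate 4: n = (0, 1, -1, -1) → π⊥ ≈ (-1.414214, +1.000000); max(|x|,|y|,|x±y|/√2) = 1.707107 > 1.5 ⇒ ∉ W
candidate 5: n = (2, 0, 1, 2) → π⊥ ≈ (+3.414214, +0.414214); max(|x|,|y|,|x±y|/√2) = 3.414214 > 1.5 ⇒ ∉ W
candidate 6: n = (0, 3, 2, -1) → π⊥ ≈ (-2.828427, -0.585786); max(|x|,|y|,|x±y|/√2) = 2.828427 > 1.5 ⇒ ∉ W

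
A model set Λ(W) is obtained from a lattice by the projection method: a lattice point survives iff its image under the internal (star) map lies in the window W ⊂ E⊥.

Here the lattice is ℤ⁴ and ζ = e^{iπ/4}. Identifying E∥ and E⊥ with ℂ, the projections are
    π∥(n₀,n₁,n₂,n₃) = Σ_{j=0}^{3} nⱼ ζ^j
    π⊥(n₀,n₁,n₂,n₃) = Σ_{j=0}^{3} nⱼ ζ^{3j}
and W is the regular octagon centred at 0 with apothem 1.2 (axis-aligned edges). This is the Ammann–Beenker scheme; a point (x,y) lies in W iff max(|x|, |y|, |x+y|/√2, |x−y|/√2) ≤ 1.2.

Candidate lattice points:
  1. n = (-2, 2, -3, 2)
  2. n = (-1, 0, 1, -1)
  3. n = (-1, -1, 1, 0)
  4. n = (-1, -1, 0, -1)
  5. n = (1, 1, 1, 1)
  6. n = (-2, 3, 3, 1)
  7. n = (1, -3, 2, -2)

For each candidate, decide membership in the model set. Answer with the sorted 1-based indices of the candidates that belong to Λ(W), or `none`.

With ζ = e^{iπ/4} the internal vectors are ζ^0,ζ^3,ζ^6,ζ^9.
candidate 1: n = (-2, 2, -3, 2) → π⊥ ≈ (-2.00000, +5.82843); max(|x|,|y|,|x±y|/√2) = 5.82843 > 1.2 ⇒ ∉ W
candidate 2: n = (-1, 0, 1, -1) → π⊥ ≈ (-1.70711, -1.70711); max(|x|,|y|,|x±y|/√2) = 2.41421 > 1.2 ⇒ ∉ W
candidate 3: n = (-1, -1, 1, 0) → π⊥ ≈ (-0.29289, -1.70711); max(|x|,|y|,|x±y|/√2) = 1.70711 > 1.2 ⇒ ∉ W
candidate 4: n = (-1, -1, 0, -1) → π⊥ ≈ (-1.00000, -1.41421); max(|x|,|y|,|x±y|/√2) = 1.70711 > 1.2 ⇒ ∉ W
candidate 5: n = (1, 1, 1, 1) → π⊥ ≈ (+1.00000, +0.41421); max(|x|,|y|,|x±y|/√2) = 1.00000 ≤ 1.2 ⇒ ∈ W
candidate 6: n = (-2, 3, 3, 1) → π⊥ ≈ (-3.41421, -0.17157); max(|x|,|y|,|x±y|/√2) = 3.41421 > 1.2 ⇒ ∉ W
candidate 7: n = (1, -3, 2, -2) → π⊥ ≈ (+1.70711, -5.53553); max(|x|,|y|,|x±y|/√2) = 5.53553 > 1.2 ⇒ ∉ W

5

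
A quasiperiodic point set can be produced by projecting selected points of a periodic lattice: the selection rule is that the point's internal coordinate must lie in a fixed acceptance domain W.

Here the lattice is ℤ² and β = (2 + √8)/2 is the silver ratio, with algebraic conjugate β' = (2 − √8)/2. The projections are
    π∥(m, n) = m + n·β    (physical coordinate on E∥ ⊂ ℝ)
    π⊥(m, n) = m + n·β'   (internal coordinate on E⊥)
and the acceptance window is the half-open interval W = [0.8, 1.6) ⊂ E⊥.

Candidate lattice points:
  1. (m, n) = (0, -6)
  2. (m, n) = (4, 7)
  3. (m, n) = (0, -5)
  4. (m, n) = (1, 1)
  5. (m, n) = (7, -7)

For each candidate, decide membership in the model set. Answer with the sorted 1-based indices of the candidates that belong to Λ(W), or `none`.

2

β' = (2−√8)/2 ≈ -0.41421.
candidate 1: (m,n)=(0,-6) → π∥ = 0-6·β ≈ -14.48528, π⊥ = 0-6·β' ≈ 2.48528 ∉ [0.8, 1.6) ⇒ out
candidate 2: (m,n)=(4,7) → π∥ = 4+7·β ≈ 20.89949, π⊥ = 4+7·β' ≈ 1.10051 ∈ [0.8, 1.6) ⇒ IN Λ
candidate 3: (m,n)=(0,-5) → π∥ = 0-5·β ≈ -12.07107, π⊥ = 0-5·β' ≈ 2.07107 ∉ [0.8, 1.6) ⇒ out
candidate 4: (m,n)=(1,1) → π∥ = 1+1·β ≈ 3.41421, π⊥ = 1+1·β' ≈ 0.58579 ∉ [0.8, 1.6) ⇒ out
candidate 5: (m,n)=(7,-7) → π∥ = 7-7·β ≈ -9.89949, π⊥ = 7-7·β' ≈ 9.89949 ∉ [0.8, 1.6) ⇒ out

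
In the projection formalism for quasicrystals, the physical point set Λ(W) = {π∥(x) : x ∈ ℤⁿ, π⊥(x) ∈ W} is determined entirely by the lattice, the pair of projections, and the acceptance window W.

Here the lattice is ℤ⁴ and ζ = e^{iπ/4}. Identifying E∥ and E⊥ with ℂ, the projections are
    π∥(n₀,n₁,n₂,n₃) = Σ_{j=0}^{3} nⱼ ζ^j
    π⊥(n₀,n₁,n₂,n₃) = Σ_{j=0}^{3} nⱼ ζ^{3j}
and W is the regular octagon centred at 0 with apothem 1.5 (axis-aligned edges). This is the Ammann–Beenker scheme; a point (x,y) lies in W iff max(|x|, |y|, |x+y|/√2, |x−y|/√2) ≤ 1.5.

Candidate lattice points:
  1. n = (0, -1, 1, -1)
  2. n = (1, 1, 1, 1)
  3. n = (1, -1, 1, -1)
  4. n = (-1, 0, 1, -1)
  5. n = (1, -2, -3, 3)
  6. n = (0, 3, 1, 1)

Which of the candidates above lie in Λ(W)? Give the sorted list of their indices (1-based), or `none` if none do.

2

With ζ = e^{iπ/4} the internal vectors are ζ^0,ζ^3,ζ^6,ζ^9.
candidate 1: n = (0, -1, 1, -1) → π⊥ ≈ (+0.00000, -2.41421); max(|x|,|y|,|x±y|/√2) = 2.41421 > 1.5 ⇒ ∉ W
candidate 2: n = (1, 1, 1, 1) → π⊥ ≈ (+1.00000, +0.41421); max(|x|,|y|,|x±y|/√2) = 1.00000 ≤ 1.5 ⇒ ∈ W
candidate 3: n = (1, -1, 1, -1) → π⊥ ≈ (+1.00000, -2.41421); max(|x|,|y|,|x±y|/√2) = 2.41421 > 1.5 ⇒ ∉ W
candidate 4: n = (-1, 0, 1, -1) → π⊥ ≈ (-1.70711, -1.70711); max(|x|,|y|,|x±y|/√2) = 2.41421 > 1.5 ⇒ ∉ W
candidate 5: n = (1, -2, -3, 3) → π⊥ ≈ (+4.53553, +3.70711); max(|x|,|y|,|x±y|/√2) = 5.82843 > 1.5 ⇒ ∉ W
candidate 6: n = (0, 3, 1, 1) → π⊥ ≈ (-1.41421, +1.82843); max(|x|,|y|,|x±y|/√2) = 2.29289 > 1.5 ⇒ ∉ W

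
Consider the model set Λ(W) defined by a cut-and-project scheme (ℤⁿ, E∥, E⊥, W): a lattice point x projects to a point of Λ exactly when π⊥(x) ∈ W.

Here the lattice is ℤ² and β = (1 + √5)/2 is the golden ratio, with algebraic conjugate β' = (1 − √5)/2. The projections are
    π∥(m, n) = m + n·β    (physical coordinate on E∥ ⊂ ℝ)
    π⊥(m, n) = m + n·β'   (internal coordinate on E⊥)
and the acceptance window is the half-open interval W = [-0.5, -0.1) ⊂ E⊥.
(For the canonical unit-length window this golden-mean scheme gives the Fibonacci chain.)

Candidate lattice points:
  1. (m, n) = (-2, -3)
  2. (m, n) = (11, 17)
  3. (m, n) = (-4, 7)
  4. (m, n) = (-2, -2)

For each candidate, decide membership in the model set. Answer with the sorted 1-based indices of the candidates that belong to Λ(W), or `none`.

Compute β' = (1−√5)/2 = -0.61803, so π⊥(m,n) = m -0.61803·n.
[1] lift (-2,-3): star map gives -0.14590; window check -0.5 ≤ -0.14590 < -0.1 is true → IN Λ
[2] lift (11,17): star map gives 0.49342; window check -0.5 ≤ 0.49342 < -0.1 is false → out
[3] lift (-4,7): star map gives -8.32624; window check -0.5 ≤ -8.32624 < -0.1 is false → out
[4] lift (-2,-2): star map gives -0.76393; window check -0.5 ≤ -0.76393 < -0.1 is false → out

1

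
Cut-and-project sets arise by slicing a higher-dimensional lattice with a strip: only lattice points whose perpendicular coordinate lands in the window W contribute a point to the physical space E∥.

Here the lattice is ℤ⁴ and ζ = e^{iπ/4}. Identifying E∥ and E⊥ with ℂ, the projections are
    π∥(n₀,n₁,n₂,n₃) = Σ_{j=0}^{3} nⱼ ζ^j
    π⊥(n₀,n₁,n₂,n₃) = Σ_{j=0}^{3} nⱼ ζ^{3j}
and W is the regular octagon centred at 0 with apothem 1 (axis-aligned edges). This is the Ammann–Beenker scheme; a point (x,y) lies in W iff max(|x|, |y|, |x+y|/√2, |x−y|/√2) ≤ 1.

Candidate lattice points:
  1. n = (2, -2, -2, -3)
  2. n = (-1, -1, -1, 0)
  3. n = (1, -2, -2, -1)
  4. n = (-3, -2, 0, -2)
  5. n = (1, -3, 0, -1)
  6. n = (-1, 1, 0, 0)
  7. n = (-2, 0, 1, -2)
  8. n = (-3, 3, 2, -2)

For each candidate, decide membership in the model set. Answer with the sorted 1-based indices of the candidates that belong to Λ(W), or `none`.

2

With ζ = e^{iπ/4} the internal vectors are ζ^0,ζ^3,ζ^6,ζ^9.
candidate 1: n = (2, -2, -2, -3) → π⊥ ≈ (+1.292893, -1.535534); max(|x|,|y|,|x±y|/√2) = 2.000000 > 1 ⇒ ∉ W
candidate 2: n = (-1, -1, -1, 0) → π⊥ ≈ (-0.292893, +0.292893); max(|x|,|y|,|x±y|/√2) = 0.414214 ≤ 1 ⇒ ∈ W
candidate 3: n = (1, -2, -2, -1) → π⊥ ≈ (+1.707107, -0.121320); max(|x|,|y|,|x±y|/√2) = 1.707107 > 1 ⇒ ∉ W
candidate 4: n = (-3, -2, 0, -2) → π⊥ ≈ (-3.000000, -2.828427); max(|x|,|y|,|x±y|/√2) = 4.121320 > 1 ⇒ ∉ W
candidate 5: n = (1, -3, 0, -1) → π⊥ ≈ (+2.414214, -2.828427); max(|x|,|y|,|x±y|/√2) = 3.707107 > 1 ⇒ ∉ W
candidate 6: n = (-1, 1, 0, 0) → π⊥ ≈ (-1.707107, +0.707107); max(|x|,|y|,|x±y|/√2) = 1.707107 > 1 ⇒ ∉ W
candidate 7: n = (-2, 0, 1, -2) → π⊥ ≈ (-3.414214, -2.414214); max(|x|,|y|,|x±y|/√2) = 4.121320 > 1 ⇒ ∉ W
candidate 8: n = (-3, 3, 2, -2) → π⊥ ≈ (-6.535534, -1.292893); max(|x|,|y|,|x±y|/√2) = 6.535534 > 1 ⇒ ∉ W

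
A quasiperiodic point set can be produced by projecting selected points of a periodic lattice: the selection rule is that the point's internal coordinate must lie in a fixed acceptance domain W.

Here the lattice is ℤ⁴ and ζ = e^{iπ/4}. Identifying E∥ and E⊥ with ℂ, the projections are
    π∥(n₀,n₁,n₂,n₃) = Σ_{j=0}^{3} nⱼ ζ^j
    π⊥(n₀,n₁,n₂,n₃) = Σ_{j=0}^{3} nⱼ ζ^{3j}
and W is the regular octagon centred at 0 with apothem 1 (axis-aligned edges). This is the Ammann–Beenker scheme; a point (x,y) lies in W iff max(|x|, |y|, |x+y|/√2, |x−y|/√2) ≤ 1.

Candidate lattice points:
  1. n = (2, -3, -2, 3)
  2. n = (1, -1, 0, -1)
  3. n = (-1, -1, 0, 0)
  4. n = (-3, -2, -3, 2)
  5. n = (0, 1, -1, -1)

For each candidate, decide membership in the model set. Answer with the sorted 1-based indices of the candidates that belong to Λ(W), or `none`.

3

π⊥(n) = n₀ + n₁ζ³ + n₂ζ⁶ + n₃ζ⁹ where ζ = e^{iπ/4}.
candidate 1: n = (2, -3, -2, 3) → π⊥ ≈ (+6.242641, +2.000000); max(|x|,|y|,|x±y|/√2) = 6.242641 > 1 ⇒ ∉ W
candidate 2: n = (1, -1, 0, -1) → π⊥ ≈ (+1.000000, -1.414214); max(|x|,|y|,|x±y|/√2) = 1.707107 > 1 ⇒ ∉ W
candidate 3: n = (-1, -1, 0, 0) → π⊥ ≈ (-0.292893, -0.707107); max(|x|,|y|,|x±y|/√2) = 0.707107 ≤ 1 ⇒ ∈ W
candidate 4: n = (-3, -2, -3, 2) → π⊥ ≈ (-0.171573, +3.000000); max(|x|,|y|,|x±y|/√2) = 3.000000 > 1 ⇒ ∉ W
candidate 5: n = (0, 1, -1, -1) → π⊥ ≈ (-1.414214, +1.000000); max(|x|,|y|,|x±y|/√2) = 1.707107 > 1 ⇒ ∉ W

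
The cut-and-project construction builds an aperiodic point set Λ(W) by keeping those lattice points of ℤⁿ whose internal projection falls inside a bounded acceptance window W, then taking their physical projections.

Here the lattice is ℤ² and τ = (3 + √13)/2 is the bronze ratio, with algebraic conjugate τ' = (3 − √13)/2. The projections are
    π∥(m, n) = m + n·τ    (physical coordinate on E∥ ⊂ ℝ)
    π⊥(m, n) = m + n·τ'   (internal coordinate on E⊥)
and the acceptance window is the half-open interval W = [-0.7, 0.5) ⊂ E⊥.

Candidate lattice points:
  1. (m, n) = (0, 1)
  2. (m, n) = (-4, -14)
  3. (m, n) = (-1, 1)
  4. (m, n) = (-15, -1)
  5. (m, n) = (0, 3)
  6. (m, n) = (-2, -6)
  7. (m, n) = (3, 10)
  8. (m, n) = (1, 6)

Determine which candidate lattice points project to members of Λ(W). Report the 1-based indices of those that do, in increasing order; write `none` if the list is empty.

1, 2, 6, 7

Compute τ' = (3−√13)/2 = -0.30278, so π⊥(m,n) = m -0.30278·n.
#1 (0,1): internal coord 0 + (1)·τ' = -0.30278; -0.30278 ∈ [-0.7, 0.5) → IN Λ
#2 (-4,-14): internal coord -4 + (-14)·τ' = +0.23886; +0.23886 ∈ [-0.7, 0.5) → IN Λ
#3 (-1,1): internal coord -1 + (1)·τ' = -1.30278; -1.30278 ∉ [-0.7, 0.5) → out
#4 (-15,-1): internal coord -15 + (-1)·τ' = -14.69722; -14.69722 ∉ [-0.7, 0.5) → out
#5 (0,3): internal coord 0 + (3)·τ' = -0.90833; -0.90833 ∉ [-0.7, 0.5) → out
#6 (-2,-6): internal coord -2 + (-6)·τ' = -0.18335; -0.18335 ∈ [-0.7, 0.5) → IN Λ
#7 (3,10): internal coord 3 + (10)·τ' = -0.02776; -0.02776 ∈ [-0.7, 0.5) → IN Λ
#8 (1,6): internal coord 1 + (6)·τ' = -0.81665; -0.81665 ∉ [-0.7, 0.5) → out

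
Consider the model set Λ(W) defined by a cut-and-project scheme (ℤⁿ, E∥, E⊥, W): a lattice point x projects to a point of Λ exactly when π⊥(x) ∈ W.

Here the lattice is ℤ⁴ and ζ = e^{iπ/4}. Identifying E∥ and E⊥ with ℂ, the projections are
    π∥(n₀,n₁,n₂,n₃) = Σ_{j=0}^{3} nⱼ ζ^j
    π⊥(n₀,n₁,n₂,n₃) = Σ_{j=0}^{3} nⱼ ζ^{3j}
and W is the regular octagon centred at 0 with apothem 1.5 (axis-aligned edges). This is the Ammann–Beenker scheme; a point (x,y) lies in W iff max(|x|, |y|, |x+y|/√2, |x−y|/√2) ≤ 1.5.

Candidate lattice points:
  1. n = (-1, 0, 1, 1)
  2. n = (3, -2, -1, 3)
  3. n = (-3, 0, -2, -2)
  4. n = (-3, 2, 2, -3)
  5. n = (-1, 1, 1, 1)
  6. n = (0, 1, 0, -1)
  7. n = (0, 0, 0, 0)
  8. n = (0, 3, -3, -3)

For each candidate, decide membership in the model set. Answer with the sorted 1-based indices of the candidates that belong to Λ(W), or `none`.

π⊥(n) = n₀ + n₁ζ³ + n₂ζ⁶ + n₃ζ⁹ where ζ = e^{iπ/4}.
#1 (-1, 0, 1, 1): internal (-0.2929, -0.2929); octagon support 0.4142 vs apothem 1.5 → ∈ W
#2 (3, -2, -1, 3): internal (6.5355, 1.7071); octagon support 6.5355 vs apothem 1.5 → ∉ W
#3 (-3, 0, -2, -2): internal (-4.4142, 0.5858); octagon support 4.4142 vs apothem 1.5 → ∉ W
#4 (-3, 2, 2, -3): internal (-6.5355, -2.7071); octagon support 6.5355 vs apothem 1.5 → ∉ W
#5 (-1, 1, 1, 1): internal (-1.0000, 0.4142); octagon support 1.0000 vs apothem 1.5 → ∈ W
#6 (0, 1, 0, -1): internal (-1.4142, 0.0000); octagon support 1.4142 vs apothem 1.5 → ∈ W
#7 (0, 0, 0, 0): internal (0.0000, 0.0000); octagon support 0.0000 vs apothem 1.5 → ∈ W
#8 (0, 3, -3, -3): internal (-4.2426, 3.0000); octagon support 5.1213 vs apothem 1.5 → ∉ W

1, 5, 6, 7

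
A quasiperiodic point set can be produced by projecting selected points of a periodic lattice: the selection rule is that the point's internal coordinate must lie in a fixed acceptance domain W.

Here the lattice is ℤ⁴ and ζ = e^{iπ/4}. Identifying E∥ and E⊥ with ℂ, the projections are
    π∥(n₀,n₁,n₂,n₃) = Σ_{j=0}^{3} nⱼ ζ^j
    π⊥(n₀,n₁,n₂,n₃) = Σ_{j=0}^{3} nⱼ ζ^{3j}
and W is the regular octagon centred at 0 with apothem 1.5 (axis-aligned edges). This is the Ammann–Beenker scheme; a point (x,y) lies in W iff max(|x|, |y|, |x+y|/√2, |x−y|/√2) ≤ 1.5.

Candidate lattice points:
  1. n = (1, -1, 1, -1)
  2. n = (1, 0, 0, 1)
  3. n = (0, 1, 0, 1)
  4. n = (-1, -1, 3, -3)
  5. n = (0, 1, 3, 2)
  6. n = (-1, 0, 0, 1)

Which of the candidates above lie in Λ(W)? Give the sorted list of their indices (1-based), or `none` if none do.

3, 5, 6

Internal map: ζ^{3j} for j=0..3 gives (1,0), (−√2/2,√2/2), (0,−1), (√2/2,√2/2).
candidate 1: n = (1, -1, 1, -1) → π⊥ ≈ (+1.0000, -2.4142); max(|x|,|y|,|x±y|/√2) = 2.4142 > 1.5 ⇒ ∉ W
candidate 2: n = (1, 0, 0, 1) → π⊥ ≈ (+1.7071, +0.7071); max(|x|,|y|,|x±y|/√2) = 1.7071 > 1.5 ⇒ ∉ W
candidate 3: n = (0, 1, 0, 1) → π⊥ ≈ (+0.0000, +1.4142); max(|x|,|y|,|x±y|/√2) = 1.4142 ≤ 1.5 ⇒ ∈ W
candidate 4: n = (-1, -1, 3, -3) → π⊥ ≈ (-2.4142, -5.8284); max(|x|,|y|,|x±y|/√2) = 5.8284 > 1.5 ⇒ ∉ W
candidate 5: n = (0, 1, 3, 2) → π⊥ ≈ (+0.7071, -0.8787); max(|x|,|y|,|x±y|/√2) = 1.1213 ≤ 1.5 ⇒ ∈ W
candidate 6: n = (-1, 0, 0, 1) → π⊥ ≈ (-0.2929, +0.7071); max(|x|,|y|,|x±y|/√2) = 0.7071 ≤ 1.5 ⇒ ∈ W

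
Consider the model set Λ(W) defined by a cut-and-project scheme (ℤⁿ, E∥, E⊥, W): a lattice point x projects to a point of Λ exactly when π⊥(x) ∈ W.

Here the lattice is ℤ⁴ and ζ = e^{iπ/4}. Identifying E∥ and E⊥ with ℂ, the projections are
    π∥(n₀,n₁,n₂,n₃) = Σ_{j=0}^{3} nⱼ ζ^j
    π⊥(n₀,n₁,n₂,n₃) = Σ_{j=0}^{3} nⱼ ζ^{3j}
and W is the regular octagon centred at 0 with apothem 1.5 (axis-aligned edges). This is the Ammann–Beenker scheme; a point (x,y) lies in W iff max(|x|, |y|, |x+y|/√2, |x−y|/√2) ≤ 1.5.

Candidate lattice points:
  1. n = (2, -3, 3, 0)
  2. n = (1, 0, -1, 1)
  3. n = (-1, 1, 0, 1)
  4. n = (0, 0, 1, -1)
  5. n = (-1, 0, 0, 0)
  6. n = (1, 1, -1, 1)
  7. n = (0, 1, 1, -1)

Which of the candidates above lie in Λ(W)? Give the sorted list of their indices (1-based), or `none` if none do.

π⊥(n) = n₀ + n₁ζ³ + n₂ζ⁶ + n₃ζ⁹ where ζ = e^{iπ/4}.
candidate 1: n = (2, -3, 3, 0) → π⊥ ≈ (+4.1213, -5.1213); max(|x|,|y|,|x±y|/√2) = 6.5355 > 1.5 ⇒ ∉ W
candidate 2: n = (1, 0, -1, 1) → π⊥ ≈ (+1.7071, +1.7071); max(|x|,|y|,|x±y|/√2) = 2.4142 > 1.5 ⇒ ∉ W
candidate 3: n = (-1, 1, 0, 1) → π⊥ ≈ (-1.0000, +1.4142); max(|x|,|y|,|x±y|/√2) = 1.7071 > 1.5 ⇒ ∉ W
candidate 4: n = (0, 0, 1, -1) → π⊥ ≈ (-0.7071, -1.7071); max(|x|,|y|,|x±y|/√2) = 1.7071 > 1.5 ⇒ ∉ W
candidate 5: n = (-1, 0, 0, 0) → π⊥ ≈ (-1.0000, +0.0000); max(|x|,|y|,|x±y|/√2) = 1.0000 ≤ 1.5 ⇒ ∈ W
candidate 6: n = (1, 1, -1, 1) → π⊥ ≈ (+1.0000, +2.4142); max(|x|,|y|,|x±y|/√2) = 2.4142 > 1.5 ⇒ ∉ W
candidate 7: n = (0, 1, 1, -1) → π⊥ ≈ (-1.4142, -1.0000); max(|x|,|y|,|x±y|/√2) = 1.7071 > 1.5 ⇒ ∉ W

5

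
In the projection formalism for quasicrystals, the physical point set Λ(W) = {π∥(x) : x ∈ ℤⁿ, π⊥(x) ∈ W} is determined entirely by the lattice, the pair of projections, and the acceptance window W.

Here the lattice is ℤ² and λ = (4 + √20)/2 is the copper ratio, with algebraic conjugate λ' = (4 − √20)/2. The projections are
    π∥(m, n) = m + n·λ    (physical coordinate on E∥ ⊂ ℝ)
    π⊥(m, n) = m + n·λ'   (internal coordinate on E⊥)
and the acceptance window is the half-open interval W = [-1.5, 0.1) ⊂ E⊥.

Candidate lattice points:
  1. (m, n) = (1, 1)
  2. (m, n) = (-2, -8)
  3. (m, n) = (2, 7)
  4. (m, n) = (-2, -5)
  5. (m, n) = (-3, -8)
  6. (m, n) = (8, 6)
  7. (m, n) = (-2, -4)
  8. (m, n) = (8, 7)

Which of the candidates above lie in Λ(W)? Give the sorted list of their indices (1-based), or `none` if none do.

2, 4, 5, 7

λ' = (4−√20)/2 ≈ -0.236068.
#1 (1,1): internal coord 1 + (1)·λ' = +0.763932; +0.763932 ∉ [-1.5, 0.1) → out
#2 (-2,-8): internal coord -2 + (-8)·λ' = -0.111456; -0.111456 ∈ [-1.5, 0.1) → IN Λ
#3 (2,7): internal coord 2 + (7)·λ' = +0.347524; +0.347524 ∉ [-1.5, 0.1) → out
#4 (-2,-5): internal coord -2 + (-5)·λ' = -0.819660; -0.819660 ∈ [-1.5, 0.1) → IN Λ
#5 (-3,-8): internal coord -3 + (-8)·λ' = -1.111456; -1.111456 ∈ [-1.5, 0.1) → IN Λ
#6 (8,6): internal coord 8 + (6)·λ' = +6.583592; +6.583592 ∉ [-1.5, 0.1) → out
#7 (-2,-4): internal coord -2 + (-4)·λ' = -1.055728; -1.055728 ∈ [-1.5, 0.1) → IN Λ
#8 (8,7): internal coord 8 + (7)·λ' = +6.347524; +6.347524 ∉ [-1.5, 0.1) → out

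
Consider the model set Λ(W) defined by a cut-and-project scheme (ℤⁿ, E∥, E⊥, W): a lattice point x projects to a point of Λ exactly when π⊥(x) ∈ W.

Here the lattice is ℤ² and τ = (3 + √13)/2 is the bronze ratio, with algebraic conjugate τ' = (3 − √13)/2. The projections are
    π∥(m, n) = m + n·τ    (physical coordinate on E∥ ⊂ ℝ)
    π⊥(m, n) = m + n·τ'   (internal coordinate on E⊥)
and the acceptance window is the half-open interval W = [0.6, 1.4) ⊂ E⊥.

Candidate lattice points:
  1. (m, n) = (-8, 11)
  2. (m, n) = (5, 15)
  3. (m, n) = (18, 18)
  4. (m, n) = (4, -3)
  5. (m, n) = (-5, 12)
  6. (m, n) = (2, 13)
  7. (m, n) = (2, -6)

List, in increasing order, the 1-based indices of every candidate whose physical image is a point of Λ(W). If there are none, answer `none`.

Numerically τ ≈ 3.3028 and τ' = −1/τ ≈ -0.3028.
#1 (-8,11): internal coord -8 + (11)·τ' = -11.3305; -11.3305 ∉ [0.6, 1.4) → out
#2 (5,15): internal coord 5 + (15)·τ' = +0.4584; +0.4584 ∉ [0.6, 1.4) → out
#3 (18,18): internal coord 18 + (18)·τ' = +12.5500; +12.5500 ∉ [0.6, 1.4) → out
#4 (4,-3): internal coord 4 + (-3)·τ' = +4.9083; +4.9083 ∉ [0.6, 1.4) → out
#5 (-5,12): internal coord -5 + (12)·τ' = -8.6333; -8.6333 ∉ [0.6, 1.4) → out
#6 (2,13): internal coord 2 + (13)·τ' = -1.9361; -1.9361 ∉ [0.6, 1.4) → out
#7 (2,-6): internal coord 2 + (-6)·τ' = +3.8167; +3.8167 ∉ [0.6, 1.4) → out

none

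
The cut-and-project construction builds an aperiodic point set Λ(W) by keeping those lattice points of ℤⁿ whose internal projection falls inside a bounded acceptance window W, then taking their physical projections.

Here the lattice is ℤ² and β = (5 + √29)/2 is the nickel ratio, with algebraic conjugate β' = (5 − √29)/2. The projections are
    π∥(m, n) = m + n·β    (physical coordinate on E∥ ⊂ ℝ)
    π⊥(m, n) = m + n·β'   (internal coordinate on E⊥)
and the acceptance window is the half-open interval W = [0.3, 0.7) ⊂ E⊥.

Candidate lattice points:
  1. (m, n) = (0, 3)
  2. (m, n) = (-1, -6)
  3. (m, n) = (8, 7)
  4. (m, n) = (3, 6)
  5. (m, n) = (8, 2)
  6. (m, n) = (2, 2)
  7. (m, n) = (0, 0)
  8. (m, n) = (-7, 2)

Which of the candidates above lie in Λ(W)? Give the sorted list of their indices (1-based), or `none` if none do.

Numerically β ≈ 5.192582 and β' = −1/β ≈ -0.192582.
#1 (0,3): internal coord 0 + (3)·β' = -0.577747; -0.577747 ∉ [0.3, 0.7) → out
#2 (-1,-6): internal coord -1 + (-6)·β' = +0.155494; +0.155494 ∉ [0.3, 0.7) → out
#3 (8,7): internal coord 8 + (7)·β' = +6.651923; +6.651923 ∉ [0.3, 0.7) → out
#4 (3,6): internal coord 3 + (6)·β' = +1.844506; +1.844506 ∉ [0.3, 0.7) → out
#5 (8,2): internal coord 8 + (2)·β' = +7.614835; +7.614835 ∉ [0.3, 0.7) → out
#6 (2,2): internal coord 2 + (2)·β' = +1.614835; +1.614835 ∉ [0.3, 0.7) → out
#7 (0,0): internal coord 0 + (0)·β' = +0.000000; +0.000000 ∉ [0.3, 0.7) → out
#8 (-7,2): internal coord -7 + (2)·β' = -7.385165; -7.385165 ∉ [0.3, 0.7) → out

none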